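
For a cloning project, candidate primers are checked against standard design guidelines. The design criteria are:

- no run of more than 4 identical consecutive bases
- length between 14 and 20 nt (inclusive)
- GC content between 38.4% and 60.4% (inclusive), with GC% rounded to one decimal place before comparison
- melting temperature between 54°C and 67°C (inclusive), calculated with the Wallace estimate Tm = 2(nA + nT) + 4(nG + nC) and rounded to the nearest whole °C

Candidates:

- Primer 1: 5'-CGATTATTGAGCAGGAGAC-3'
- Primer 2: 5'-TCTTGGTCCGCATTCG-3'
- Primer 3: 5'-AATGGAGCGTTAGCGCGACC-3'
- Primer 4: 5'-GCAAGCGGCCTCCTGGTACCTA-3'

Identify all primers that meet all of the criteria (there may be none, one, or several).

Primer 1 (19 nt, A=6 T=4 G=6 C=3): longest run = 2 ✓; length 19 ✓; GC 9/19 = 47.4% ✓; Tm = 2·10 + 4·9 = 56°C ✓ — passes.
Primer 2 (16 nt, A=1 T=6 G=4 C=5): longest run = 2 ✓; length 16 ✓; GC 9/16 = 56.3% ✓; Tm = 2·7 + 4·9 = 50°C, outside 54–67°C ✗ — fails.
Primer 3 (20 nt, A=5 T=3 G=7 C=5): longest run = 2 ✓; length 20 ✓; GC 12/20 = 60.0% ✓; Tm = 2·8 + 4·12 = 64°C ✓ — passes.
Primer 4 (22 nt, A=4 T=4 G=6 C=8): longest run = 2 ✓; length 22, outside 14–20 ✗; GC 14/22 = 63.6%, outside 38.4–60.4% ✗; Tm = 2·8 + 4·14 = 72°C, outside 54–67°C ✗ — fails.

Primer 1 and Primer 3.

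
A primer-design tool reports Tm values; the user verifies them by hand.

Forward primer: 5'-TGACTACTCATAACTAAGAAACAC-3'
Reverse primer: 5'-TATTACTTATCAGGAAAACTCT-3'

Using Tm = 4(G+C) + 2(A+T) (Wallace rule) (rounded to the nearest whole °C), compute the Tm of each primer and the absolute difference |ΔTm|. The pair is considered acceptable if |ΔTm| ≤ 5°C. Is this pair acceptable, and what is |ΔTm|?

|ΔTm| = 8°C; the pair is not acceptable.

Forward: A=11 T=5 G=2 C=6 → Tm = 2·16 + 4·8 = 64°C.
Reverse: A=8 T=8 G=2 C=4 → Tm = 2·16 + 4·6 = 56°C.
|ΔTm| = |64 − 56| = 8°C, > 5°C.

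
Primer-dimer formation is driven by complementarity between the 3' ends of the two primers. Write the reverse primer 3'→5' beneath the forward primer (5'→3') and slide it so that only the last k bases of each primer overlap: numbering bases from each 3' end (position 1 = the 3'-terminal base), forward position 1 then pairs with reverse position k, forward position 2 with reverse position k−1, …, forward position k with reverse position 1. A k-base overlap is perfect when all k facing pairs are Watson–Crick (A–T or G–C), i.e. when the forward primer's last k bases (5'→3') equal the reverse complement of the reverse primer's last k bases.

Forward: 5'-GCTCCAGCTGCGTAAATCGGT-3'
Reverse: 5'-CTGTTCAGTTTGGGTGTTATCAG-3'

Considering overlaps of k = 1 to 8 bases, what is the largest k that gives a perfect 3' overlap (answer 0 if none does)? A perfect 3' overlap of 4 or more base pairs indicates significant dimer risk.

Longest perfect overlap: 0 complementary base pairs; below the dimer-risk threshold (threshold 4).

Last 8 bases (5'→3') — forward …AAATCGGT, reverse …GTTATCAG.
Reverse complement of the reverse primer's last 8 bases: CTGATAAC; its first k bases are the reverse complement of the reverse primer's last k bases, so a perfect k-base overlap needs the forward primer's last k bases to equal them.
Comparing (forward last k vs required): k=1: T vs C ✗; k=2: GT vs CT ✗; k=3: GGT vs CTG ✗; k=4: CGGT vs CTGA ✗; k=5: TCGGT vs CTGAT ✗; k=6: ATCGGT vs CTGATA ✗; k=7: AATCGGT vs CTGATAA ✗; k=8: AAATCGGT vs CTGATAAC ✗.
No overlap length from 1 to 8 is perfect, so the longest perfect 3' overlap is 0.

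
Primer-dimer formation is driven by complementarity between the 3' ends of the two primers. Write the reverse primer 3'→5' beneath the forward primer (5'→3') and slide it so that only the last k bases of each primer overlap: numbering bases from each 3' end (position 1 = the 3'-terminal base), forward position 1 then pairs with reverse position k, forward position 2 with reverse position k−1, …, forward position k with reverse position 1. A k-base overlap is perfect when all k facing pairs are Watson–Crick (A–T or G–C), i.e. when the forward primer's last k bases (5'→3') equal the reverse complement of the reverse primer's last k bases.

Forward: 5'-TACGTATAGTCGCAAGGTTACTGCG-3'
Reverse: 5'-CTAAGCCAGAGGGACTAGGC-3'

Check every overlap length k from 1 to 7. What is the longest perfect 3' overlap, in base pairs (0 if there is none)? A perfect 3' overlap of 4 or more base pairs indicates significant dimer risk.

Last 7 bases (5'→3') — forward …TACTGCG, reverse …ACTAGGC.
Reverse complement of the reverse primer's last 7 bases: GCCTAGT; its first k bases are the reverse complement of the reverse primer's last k bases, so a perfect k-base overlap needs the forward primer's last k bases to equal them.
Comparing (forward last k vs required): k=1: G vs G ✓; k=2: CG vs GC ✗; k=3: GCG vs GCC ✗; k=4: TGCG vs GCCT ✗; k=5: CTGCG vs GCCTA ✗; k=6: ACTGCG vs GCCTAG ✗; k=7: TACTGCG vs GCCTAGT ✗.
Only k = 1 is perfect, so the longest perfect 3' overlap is 1.

Longest perfect overlap: 1 complementary base pair; below the dimer-risk threshold (threshold 4).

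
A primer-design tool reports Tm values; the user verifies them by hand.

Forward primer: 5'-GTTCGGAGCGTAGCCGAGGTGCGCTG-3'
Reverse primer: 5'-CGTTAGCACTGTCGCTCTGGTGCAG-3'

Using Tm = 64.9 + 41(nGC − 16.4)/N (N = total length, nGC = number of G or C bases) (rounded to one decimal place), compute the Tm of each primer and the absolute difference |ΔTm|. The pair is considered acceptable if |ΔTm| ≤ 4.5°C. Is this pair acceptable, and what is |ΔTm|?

|ΔTm| = 4.8°C; the pair is not acceptable.

Forward: G+C = 18, N = 26 → Tm = 64.9 + 41·(18 − 16.4)/26 = 67.4°C.
Reverse: G+C = 15, N = 25 → Tm = 64.9 + 41·(15 − 16.4)/25 = 62.6°C.
|ΔTm| = |67.4 − 62.6| = 4.8°C, > 4.5°C.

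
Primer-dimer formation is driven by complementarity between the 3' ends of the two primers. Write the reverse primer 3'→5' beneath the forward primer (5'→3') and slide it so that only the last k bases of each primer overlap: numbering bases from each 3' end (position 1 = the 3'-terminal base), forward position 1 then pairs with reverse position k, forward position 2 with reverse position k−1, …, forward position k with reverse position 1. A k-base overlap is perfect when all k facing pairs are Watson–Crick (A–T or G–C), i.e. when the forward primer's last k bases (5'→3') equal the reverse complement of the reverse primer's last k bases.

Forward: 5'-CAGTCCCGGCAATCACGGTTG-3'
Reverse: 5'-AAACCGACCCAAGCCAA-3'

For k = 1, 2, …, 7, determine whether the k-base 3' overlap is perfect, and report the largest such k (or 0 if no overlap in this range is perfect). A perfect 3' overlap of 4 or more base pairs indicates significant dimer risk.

Longest perfect overlap: 3 complementary base pairs; below the dimer-risk threshold (threshold 4).

Last 7 bases (5'→3') — forward …ACGGTTG, reverse …AAGCCAA.
Reverse complement of the reverse primer's last 7 bases: TTGGCTT; its first k bases are the reverse complement of the reverse primer's last k bases, so a perfect k-base overlap needs the forward primer's last k bases to equal them.
Comparing (forward last k vs required): k=1: G vs T ✗; k=2: TG vs TT ✗; k=3: TTG vs TTG ✓; k=4: GTTG vs TTGG ✗; k=5: GGTTG vs TTGGC ✗; k=6: CGGTTG vs TTGGCT ✗; k=7: ACGGTTG vs TTGGCTT ✗.
Only k = 3 is perfect, so the longest perfect 3' overlap is 3.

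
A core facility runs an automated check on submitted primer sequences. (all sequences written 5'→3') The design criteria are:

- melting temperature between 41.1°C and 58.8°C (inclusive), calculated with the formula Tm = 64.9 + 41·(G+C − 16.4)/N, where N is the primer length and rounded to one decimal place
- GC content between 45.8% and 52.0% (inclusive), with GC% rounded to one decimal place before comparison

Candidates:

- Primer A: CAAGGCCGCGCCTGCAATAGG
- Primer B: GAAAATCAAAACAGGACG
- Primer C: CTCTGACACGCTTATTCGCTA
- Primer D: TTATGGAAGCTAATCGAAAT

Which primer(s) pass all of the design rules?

Primer C only.

Primer A (21 nt, A=5 T=2 G=7 C=7): Tm = 64.9 + 41·(14 − 16.4)/21 = 60.2°C, outside 41.1–58.8°C ✗; GC 14/21 = 66.7%, outside 45.8–52.0% ✗ — fails.
Primer B (18 nt, A=10 T=1 G=4 C=3): Tm = 64.9 + 41·(7 − 16.4)/18 = 43.5°C ✓; GC 7/18 = 38.9%, outside 45.8–52.0% ✗ — fails.
Primer C (21 nt, A=4 T=7 G=3 C=7): Tm = 64.9 + 41·(10 − 16.4)/21 = 52.4°C ✓; GC 10/21 = 47.6% ✓ — passes.
Primer D (20 nt, A=8 T=6 G=4 C=2): Tm = 64.9 + 41·(6 − 16.4)/20 = 43.6°C ✓; GC 6/20 = 30.0%, outside 45.8–52.0% ✗ — fails.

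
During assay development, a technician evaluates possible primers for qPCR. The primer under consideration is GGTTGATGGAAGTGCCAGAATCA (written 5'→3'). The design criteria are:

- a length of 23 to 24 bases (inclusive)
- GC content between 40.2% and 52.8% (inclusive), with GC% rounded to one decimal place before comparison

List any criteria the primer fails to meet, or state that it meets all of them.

Base counts: A=7, T=5, G=8, C=3 (length 23).
length: length 23 ✓
GC content: GC 11/23 = 47.8% ✓

Meets all criteria.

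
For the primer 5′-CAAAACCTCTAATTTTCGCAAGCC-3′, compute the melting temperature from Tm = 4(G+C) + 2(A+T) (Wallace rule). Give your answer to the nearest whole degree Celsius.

Base counts: A=8, T=6, G=2, C=8 (length 24).
Tm = 2·(8+6) + 4·(2+8) = 2·14 + 4·10 = 28 + 40 = 68°C.

68°C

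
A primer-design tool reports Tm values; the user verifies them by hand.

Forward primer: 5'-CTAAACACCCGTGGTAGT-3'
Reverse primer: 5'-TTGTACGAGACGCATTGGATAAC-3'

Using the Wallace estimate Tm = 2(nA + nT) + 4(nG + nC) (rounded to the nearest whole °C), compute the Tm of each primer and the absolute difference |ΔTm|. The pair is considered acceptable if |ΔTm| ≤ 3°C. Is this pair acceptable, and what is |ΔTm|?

|ΔTm| = 12°C; the pair is not acceptable.

Forward: A=5 T=4 G=4 C=5 → Tm = 2·9 + 4·9 = 54°C.
Reverse: A=7 T=6 G=6 C=4 → Tm = 2·13 + 4·10 = 66°C.
|ΔTm| = |54 − 66| = 12°C, > 3°C.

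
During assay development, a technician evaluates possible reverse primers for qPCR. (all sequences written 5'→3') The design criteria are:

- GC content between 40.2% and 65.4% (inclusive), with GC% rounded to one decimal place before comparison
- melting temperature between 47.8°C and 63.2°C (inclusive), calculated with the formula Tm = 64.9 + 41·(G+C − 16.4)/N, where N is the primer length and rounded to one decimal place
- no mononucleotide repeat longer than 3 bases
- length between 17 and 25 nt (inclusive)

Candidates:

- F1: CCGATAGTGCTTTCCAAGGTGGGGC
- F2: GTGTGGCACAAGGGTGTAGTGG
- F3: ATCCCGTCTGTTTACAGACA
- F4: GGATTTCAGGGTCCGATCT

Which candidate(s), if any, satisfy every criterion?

F2, F3 and F4.

F1 (25 nt, A=4 T=6 G=9 C=6): GC 15/25 = 60.0% ✓; Tm = 64.9 + 41·(15 − 16.4)/25 = 62.6°C ✓; longest run = 4, exceeds 3 ✗; length 25 ✓ — fails.
F2 (22 nt, A=4 T=5 G=11 C=2): GC 13/22 = 59.1% ✓; Tm = 64.9 + 41·(13 − 16.4)/22 = 58.6°C ✓; longest run = 3 ✓; length 22 ✓ — passes.
F3 (20 nt, A=5 T=6 G=3 C=6): GC 9/20 = 45.0% ✓; Tm = 64.9 + 41·(9 − 16.4)/20 = 49.7°C ✓; longest run = 3 ✓; length 20 ✓ — passes.
F4 (19 nt, A=3 T=6 G=6 C=4): GC 10/19 = 52.6% ✓; Tm = 64.9 + 41·(10 − 16.4)/19 = 51.1°C ✓; longest run = 3 ✓; length 19 ✓ — passes.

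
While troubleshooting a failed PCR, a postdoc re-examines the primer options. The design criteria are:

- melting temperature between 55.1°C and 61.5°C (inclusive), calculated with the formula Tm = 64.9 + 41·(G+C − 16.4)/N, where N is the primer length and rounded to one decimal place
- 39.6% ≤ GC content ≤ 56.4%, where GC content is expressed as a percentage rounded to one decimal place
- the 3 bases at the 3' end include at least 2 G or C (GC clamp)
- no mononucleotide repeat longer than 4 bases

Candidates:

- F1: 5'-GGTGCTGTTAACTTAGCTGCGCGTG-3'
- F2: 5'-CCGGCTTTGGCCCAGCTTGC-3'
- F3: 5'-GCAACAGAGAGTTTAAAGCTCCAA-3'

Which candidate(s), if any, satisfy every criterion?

F1 only.

F1 (25 nt, A=3 T=8 G=9 C=5): Tm = 64.9 + 41·(14 − 16.4)/25 = 61.0°C ✓; GC 14/25 = 56.0% ✓; 3' end GTG has 2 G/C ✓; longest run = 2 ✓ — passes.
F2 (20 nt, A=1 T=5 G=6 C=8): Tm = 64.9 + 41·(14 − 16.4)/20 = 60.0°C ✓; GC 14/20 = 70.0%, outside 39.6–56.4% ✗; 3' end TGC has 2 G/C ✓; longest run = 3 ✓ — fails.
F3 (24 nt, A=10 T=4 G=5 C=5): Tm = 64.9 + 41·(10 − 16.4)/24 = 54.0°C, outside 55.1–61.5°C ✗; GC 10/24 = 41.7% ✓; 3' end CAA has 1 G/C, need ≥2 ✗; longest run = 3 ✓ — fails.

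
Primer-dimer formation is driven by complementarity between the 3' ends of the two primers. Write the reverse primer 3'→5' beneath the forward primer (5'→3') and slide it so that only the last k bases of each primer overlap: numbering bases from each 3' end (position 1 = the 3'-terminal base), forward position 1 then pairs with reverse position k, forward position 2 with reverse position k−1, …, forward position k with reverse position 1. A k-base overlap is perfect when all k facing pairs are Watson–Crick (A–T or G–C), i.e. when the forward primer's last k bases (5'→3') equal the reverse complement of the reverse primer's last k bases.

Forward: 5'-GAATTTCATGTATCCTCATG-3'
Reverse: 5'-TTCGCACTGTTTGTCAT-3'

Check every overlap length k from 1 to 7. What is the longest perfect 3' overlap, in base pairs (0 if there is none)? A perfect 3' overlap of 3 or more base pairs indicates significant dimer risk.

Longest perfect overlap: 3 complementary base pairs; significant dimer risk (threshold 3).

Last 7 bases (5'→3') — forward …CCTCATG, reverse …TTGTCAT.
Reverse complement of the reverse primer's last 7 bases: ATGACAA; its first k bases are the reverse complement of the reverse primer's last k bases, so a perfect k-base overlap needs the forward primer's last k bases to equal them.
Comparing (forward last k vs required): k=1: G vs A ✗; k=2: TG vs AT ✗; k=3: ATG vs ATG ✓; k=4: CATG vs ATGA ✗; k=5: TCATG vs ATGAC ✗; k=6: CTCATG vs ATGACA ✗; k=7: CCTCATG vs ATGACAA ✗.
Only k = 3 is perfect, so the longest perfect 3' overlap is 3.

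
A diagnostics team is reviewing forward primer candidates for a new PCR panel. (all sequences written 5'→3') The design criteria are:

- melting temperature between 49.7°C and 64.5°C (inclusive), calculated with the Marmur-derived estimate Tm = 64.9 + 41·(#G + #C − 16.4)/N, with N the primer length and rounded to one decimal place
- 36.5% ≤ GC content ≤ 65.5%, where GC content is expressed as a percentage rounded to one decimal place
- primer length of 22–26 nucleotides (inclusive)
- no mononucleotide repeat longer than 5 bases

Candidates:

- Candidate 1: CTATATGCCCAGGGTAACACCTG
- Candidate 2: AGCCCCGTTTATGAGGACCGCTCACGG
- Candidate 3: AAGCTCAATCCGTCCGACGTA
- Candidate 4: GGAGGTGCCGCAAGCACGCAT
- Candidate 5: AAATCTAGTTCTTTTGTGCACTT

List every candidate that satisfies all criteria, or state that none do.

Candidate 1 (23 nt, A=6 T=5 G=5 C=7): Tm = 64.9 + 41·(12 − 16.4)/23 = 57.1°C ✓; GC 12/23 = 52.2% ✓; length 23 ✓; longest run = 3 ✓ — passes.
Candidate 2 (27 nt, A=5 T=5 G=8 C=9): Tm = 64.9 + 41·(17 − 16.4)/27 = 65.8°C, outside 49.7–64.5°C ✗; GC 17/27 = 63.0% ✓; length 27, outside 22–26 ✗; longest run = 4 ✓ — fails.
Candidate 3 (21 nt, A=6 T=4 G=4 C=7): Tm = 64.9 + 41·(11 − 16.4)/21 = 54.4°C ✓; GC 11/21 = 52.4% ✓; length 21, outside 22–26 ✗; longest run = 2 ✓ — fails.
Candidate 4 (21 nt, A=5 T=2 G=8 C=6): Tm = 64.9 + 41·(14 − 16.4)/21 = 60.2°C ✓; GC 14/21 = 66.7%, outside 36.5–65.5% ✗; length 21, outside 22–26 ✗; longest run = 2 ✓ — fails.
Candidate 5 (23 nt, A=5 T=11 G=3 C=4): Tm = 64.9 + 41·(7 − 16.4)/23 = 48.1°C, outside 49.7–64.5°C ✗; GC 7/23 = 30.4%, outside 36.5–65.5% ✗; length 23 ✓; longest run = 4 ✓ — fails.

Candidate 1 only.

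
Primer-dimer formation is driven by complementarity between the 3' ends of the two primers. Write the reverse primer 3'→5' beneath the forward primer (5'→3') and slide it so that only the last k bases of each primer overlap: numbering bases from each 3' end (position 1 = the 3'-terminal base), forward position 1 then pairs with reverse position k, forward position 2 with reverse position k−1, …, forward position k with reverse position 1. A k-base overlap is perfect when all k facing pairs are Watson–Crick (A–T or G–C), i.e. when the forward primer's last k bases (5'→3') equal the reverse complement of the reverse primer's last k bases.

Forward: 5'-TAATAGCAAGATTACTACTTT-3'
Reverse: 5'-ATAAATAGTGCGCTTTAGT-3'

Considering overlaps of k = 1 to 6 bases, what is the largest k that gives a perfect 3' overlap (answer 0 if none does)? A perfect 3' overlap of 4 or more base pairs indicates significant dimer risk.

Longest perfect overlap: 0 complementary base pairs; below the dimer-risk threshold (threshold 4).

Last 6 bases (5'→3') — forward …TACTTT, reverse …TTTAGT.
Reverse complement of the reverse primer's last 6 bases: ACTAAA; its first k bases are the reverse complement of the reverse primer's last k bases, so a perfect k-base overlap needs the forward primer's last k bases to equal them.
Comparing (forward last k vs required): k=1: T vs A ✗; k=2: TT vs AC ✗; k=3: TTT vs ACT ✗; k=4: CTTT vs ACTA ✗; k=5: ACTTT vs ACTAA ✗; k=6: TACTTT vs ACTAAA ✗.
No overlap length from 1 to 6 is perfect, so the longest perfect 3' overlap is 0.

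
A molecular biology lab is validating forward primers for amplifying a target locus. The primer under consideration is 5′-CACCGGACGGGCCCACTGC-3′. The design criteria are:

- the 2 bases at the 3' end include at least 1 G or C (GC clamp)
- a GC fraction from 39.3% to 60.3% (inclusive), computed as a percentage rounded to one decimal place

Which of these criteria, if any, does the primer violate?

Fails: GC content.

Base counts: A=3, T=1, G=6, C=9 (length 19).
GC clamp: 3' end GC has 2 G/C ✓
GC content: GC 15/19 = 78.9%, outside 39.3–60.3% ✗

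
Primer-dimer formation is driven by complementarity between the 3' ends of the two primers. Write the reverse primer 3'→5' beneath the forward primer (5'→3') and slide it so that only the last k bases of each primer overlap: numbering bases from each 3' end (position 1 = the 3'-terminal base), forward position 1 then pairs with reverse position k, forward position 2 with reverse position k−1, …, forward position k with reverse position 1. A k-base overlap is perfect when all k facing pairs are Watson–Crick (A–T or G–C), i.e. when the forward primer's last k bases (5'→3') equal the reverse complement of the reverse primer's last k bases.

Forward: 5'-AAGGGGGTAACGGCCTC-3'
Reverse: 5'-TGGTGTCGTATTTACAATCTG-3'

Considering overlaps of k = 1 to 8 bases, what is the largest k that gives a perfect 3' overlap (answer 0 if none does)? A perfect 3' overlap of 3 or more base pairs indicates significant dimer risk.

Last 8 bases (5'→3') — forward …ACGGCCTC, reverse …ACAATCTG.
Reverse complement of the reverse primer's last 8 bases: CAGATTGT; its first k bases are the reverse complement of the reverse primer's last k bases, so a perfect k-base overlap needs the forward primer's last k bases to equal them.
Comparing (forward last k vs required): k=1: C vs C ✓; k=2: TC vs CA ✗; k=3: CTC vs CAG ✗; k=4: CCTC vs CAGA ✗; k=5: GCCTC vs CAGAT ✗; k=6: GGCCTC vs CAGATT ✗; k=7: CGGCCTC vs CAGATTG ✗; k=8: ACGGCCTC vs CAGATTGT ✗.
Only k = 1 is perfect, so the longest perfect 3' overlap is 1.

Longest perfect overlap: 1 complementary base pair; below the dimer-risk threshold (threshold 3).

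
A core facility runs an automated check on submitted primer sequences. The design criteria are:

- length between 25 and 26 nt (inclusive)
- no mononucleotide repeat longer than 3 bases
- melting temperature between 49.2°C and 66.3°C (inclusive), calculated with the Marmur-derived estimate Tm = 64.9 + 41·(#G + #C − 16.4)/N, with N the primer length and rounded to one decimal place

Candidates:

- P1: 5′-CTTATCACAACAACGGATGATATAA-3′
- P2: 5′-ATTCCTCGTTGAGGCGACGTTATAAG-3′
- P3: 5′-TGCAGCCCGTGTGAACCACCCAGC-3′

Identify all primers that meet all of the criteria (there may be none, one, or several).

P1 and P2.

P1 (25 nt, A=11 T=6 G=3 C=5): length 25 ✓; longest run = 2 ✓; Tm = 64.9 + 41·(8 − 16.4)/25 = 51.1°C ✓ — passes.
P2 (26 nt, A=6 T=8 G=7 C=5): length 26 ✓; longest run = 2 ✓; Tm = 64.9 + 41·(12 − 16.4)/26 = 58.0°C ✓ — passes.
P3 (24 nt, A=5 T=3 G=6 C=10): length 24, outside 25–26 ✗; longest run = 3 ✓; Tm = 64.9 + 41·(16 − 16.4)/24 = 64.2°C ✓ — fails.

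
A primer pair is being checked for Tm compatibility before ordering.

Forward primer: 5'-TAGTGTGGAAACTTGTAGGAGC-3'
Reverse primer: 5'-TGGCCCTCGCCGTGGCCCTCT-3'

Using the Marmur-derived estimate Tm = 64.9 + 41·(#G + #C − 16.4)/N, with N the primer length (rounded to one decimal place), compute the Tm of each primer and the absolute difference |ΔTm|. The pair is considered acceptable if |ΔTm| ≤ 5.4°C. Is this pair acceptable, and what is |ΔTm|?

|ΔTm| = 11.1°C; the pair is not acceptable.

Forward: G+C = 10, N = 22 → Tm = 64.9 + 41·(10 − 16.4)/22 = 53.0°C.
Reverse: G+C = 16, N = 21 → Tm = 64.9 + 41·(16 − 16.4)/21 = 64.1°C.
|ΔTm| = |53.0 − 64.1| = 11.1°C, > 5.4°C.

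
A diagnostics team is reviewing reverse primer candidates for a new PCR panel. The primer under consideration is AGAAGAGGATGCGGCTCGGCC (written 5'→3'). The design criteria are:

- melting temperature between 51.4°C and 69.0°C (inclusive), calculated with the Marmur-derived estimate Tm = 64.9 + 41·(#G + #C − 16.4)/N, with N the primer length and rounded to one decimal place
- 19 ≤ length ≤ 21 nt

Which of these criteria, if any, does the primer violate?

Meets all criteria.

Base counts: A=5, T=2, G=9, C=5 (length 21).
Tm: Tm = 64.9 + 41·(14 − 16.4)/21 = 60.2°C ✓
length: length 21 ✓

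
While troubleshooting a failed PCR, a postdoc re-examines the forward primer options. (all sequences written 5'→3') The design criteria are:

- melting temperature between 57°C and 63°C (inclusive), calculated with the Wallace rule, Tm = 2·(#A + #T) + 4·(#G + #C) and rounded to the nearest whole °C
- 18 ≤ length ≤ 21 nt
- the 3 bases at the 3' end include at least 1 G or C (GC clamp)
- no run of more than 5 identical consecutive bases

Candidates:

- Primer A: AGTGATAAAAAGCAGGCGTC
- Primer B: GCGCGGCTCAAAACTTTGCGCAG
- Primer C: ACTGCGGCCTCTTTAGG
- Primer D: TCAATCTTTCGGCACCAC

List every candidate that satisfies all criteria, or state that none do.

Primer A only.

Primer A (20 nt, A=8 T=3 G=6 C=3): Tm = 2·11 + 4·9 = 58°C ✓; length 20 ✓; 3' end GTC has 2 G/C ✓; longest run = 5 ✓ — passes.
Primer B (23 nt, A=5 T=4 G=7 C=7): Tm = 2·9 + 4·14 = 74°C, outside 57–63°C ✗; length 23, outside 18–21 ✗; 3' end CAG has 2 G/C ✓; longest run = 4 ✓ — fails.
Primer C (17 nt, A=2 T=5 G=5 C=5): Tm = 2·7 + 4·10 = 54°C, outside 57–63°C ✗; length 17, outside 18–21 ✗; 3' end AGG has 2 G/C ✓; longest run = 3 ✓ — fails.
Primer D (18 nt, A=4 T=5 G=2 C=7): Tm = 2·9 + 4·9 = 54°C, outside 57–63°C ✗; length 18 ✓; 3' end CAC has 2 G/C ✓; longest run = 3 ✓ — fails.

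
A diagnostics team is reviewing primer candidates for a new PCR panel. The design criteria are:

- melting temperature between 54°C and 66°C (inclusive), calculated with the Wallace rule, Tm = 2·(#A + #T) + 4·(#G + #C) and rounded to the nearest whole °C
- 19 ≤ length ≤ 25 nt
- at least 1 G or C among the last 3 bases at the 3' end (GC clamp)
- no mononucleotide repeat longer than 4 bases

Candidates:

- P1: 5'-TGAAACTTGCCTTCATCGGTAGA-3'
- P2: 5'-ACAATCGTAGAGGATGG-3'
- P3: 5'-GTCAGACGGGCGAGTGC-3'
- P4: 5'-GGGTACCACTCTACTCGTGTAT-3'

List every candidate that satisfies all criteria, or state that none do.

P1 only.

P1 (23 nt, A=6 T=7 G=5 C=5): Tm = 2·13 + 4·10 = 66°C ✓; length 23 ✓; 3' end AGA has 1 G/C ✓; longest run = 3 ✓ — passes.
P2 (17 nt, A=6 T=3 G=6 C=2): Tm = 2·9 + 4·8 = 50°C, outside 54–66°C ✗; length 17, outside 19–25 ✗; 3' end TGG has 2 G/C ✓; longest run = 2 ✓ — fails.
P3 (17 nt, A=3 T=2 G=8 C=4): Tm = 2·5 + 4·12 = 58°C ✓; length 17, outside 19–25 ✗; 3' end TGC has 2 G/C ✓; longest run = 3 ✓ — fails.
P4 (22 nt, A=4 T=7 G=5 C=6): Tm = 2·11 + 4·11 = 66°C ✓; length 22 ✓; 3' end TAT has 0 G/C, need ≥1 ✗; longest run = 3 ✓ — fails.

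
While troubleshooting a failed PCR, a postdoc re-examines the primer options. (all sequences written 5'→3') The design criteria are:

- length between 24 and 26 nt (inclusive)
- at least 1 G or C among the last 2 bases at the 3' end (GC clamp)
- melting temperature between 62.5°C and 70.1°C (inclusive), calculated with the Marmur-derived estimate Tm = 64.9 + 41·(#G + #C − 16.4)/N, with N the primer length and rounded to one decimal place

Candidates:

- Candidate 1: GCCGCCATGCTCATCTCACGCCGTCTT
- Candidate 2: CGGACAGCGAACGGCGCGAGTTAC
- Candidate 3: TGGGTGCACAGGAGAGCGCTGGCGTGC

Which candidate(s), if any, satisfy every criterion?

Candidate 1 (27 nt, A=3 T=7 G=5 C=12): length 27, outside 24–26 ✗; 3' end TT has 0 G/C, need ≥1 ✗; Tm = 64.9 + 41·(17 − 16.4)/27 = 65.8°C ✓ — fails.
Candidate 2 (24 nt, A=6 T=2 G=9 C=7): length 24 ✓; 3' end AC has 1 G/C ✓; Tm = 64.9 + 41·(16 − 16.4)/24 = 64.2°C ✓ — passes.
Candidate 3 (27 nt, A=4 T=4 G=13 C=6): length 27, outside 24–26 ✗; 3' end GC has 2 G/C ✓; Tm = 64.9 + 41·(19 − 16.4)/27 = 68.8°C ✓ — fails.

Candidate 2 only.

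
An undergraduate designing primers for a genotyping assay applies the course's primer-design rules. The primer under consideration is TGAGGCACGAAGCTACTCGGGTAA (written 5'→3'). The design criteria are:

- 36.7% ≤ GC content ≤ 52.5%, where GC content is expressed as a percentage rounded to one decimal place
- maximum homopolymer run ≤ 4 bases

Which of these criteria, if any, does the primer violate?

Fails: GC content.

Base counts: A=7, T=4, G=8, C=5 (length 24).
GC content: GC 13/24 = 54.2%, outside 36.7–52.5% ✗
homopolymer run: longest run = 3 ✓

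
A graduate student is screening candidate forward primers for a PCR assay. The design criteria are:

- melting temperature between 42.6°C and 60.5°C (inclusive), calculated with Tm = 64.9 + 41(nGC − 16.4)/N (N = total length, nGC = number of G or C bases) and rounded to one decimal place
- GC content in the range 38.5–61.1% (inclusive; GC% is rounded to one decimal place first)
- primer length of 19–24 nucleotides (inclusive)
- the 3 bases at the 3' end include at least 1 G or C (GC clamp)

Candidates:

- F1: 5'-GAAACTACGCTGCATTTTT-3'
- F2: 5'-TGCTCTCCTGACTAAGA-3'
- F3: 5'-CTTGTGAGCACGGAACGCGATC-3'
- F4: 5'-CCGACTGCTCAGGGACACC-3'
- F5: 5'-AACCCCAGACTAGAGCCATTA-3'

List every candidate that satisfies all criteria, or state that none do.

F3 only.

F1 (19 nt, A=5 T=7 G=3 C=4): Tm = 64.9 + 41·(7 − 16.4)/19 = 44.6°C ✓; GC 7/19 = 36.8%, outside 38.5–61.1% ✗; length 19 ✓; 3' end TTT has 0 G/C, need ≥1 ✗ — fails.
F2 (17 nt, A=4 T=5 G=3 C=5): Tm = 64.9 + 41·(8 − 16.4)/17 = 44.6°C ✓; GC 8/17 = 47.1% ✓; length 17, outside 19–24 ✗; 3' end AGA has 1 G/C ✓ — fails.
F3 (22 nt, A=5 T=4 G=7 C=6): Tm = 64.9 + 41·(13 − 16.4)/22 = 58.6°C ✓; GC 13/22 = 59.1% ✓; length 22 ✓; 3' end ATC has 1 G/C ✓ — passes.
F4 (19 nt, A=4 T=2 G=5 C=8): Tm = 64.9 + 41·(13 − 16.4)/19 = 57.6°C ✓; GC 13/19 = 68.4%, outside 38.5–61.1% ✗; length 19 ✓; 3' end ACC has 2 G/C ✓ — fails.
F5 (21 nt, A=8 T=3 G=3 C=7): Tm = 64.9 + 41·(10 − 16.4)/21 = 52.4°C ✓; GC 10/21 = 47.6% ✓; length 21 ✓; 3' end TTA has 0 G/C, need ≥1 ✗ — fails.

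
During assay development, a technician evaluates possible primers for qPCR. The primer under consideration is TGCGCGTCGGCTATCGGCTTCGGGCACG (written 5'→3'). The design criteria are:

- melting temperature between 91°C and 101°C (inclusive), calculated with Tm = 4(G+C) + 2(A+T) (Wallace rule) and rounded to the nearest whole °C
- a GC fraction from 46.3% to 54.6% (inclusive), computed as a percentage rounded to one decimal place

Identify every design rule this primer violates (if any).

Base counts: A=2, T=6, G=11, C=9 (length 28).
Tm: Tm = 2·8 + 4·20 = 96°C ✓
GC content: GC 20/28 = 71.4%, outside 46.3–54.6% ✗

Fails: GC content.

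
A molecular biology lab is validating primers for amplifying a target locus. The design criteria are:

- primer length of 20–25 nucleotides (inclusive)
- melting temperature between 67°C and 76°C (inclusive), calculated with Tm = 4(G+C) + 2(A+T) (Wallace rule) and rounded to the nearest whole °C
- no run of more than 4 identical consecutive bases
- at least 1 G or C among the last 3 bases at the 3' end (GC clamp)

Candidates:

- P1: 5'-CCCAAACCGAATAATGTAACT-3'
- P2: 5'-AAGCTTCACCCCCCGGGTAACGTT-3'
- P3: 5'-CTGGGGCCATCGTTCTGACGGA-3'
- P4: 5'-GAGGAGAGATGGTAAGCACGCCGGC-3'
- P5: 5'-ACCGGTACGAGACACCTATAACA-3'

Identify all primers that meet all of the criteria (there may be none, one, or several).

P1 (21 nt, A=9 T=4 G=2 C=6): length 21 ✓; Tm = 2·13 + 4·8 = 58°C, outside 67–76°C ✗; longest run = 3 ✓; 3' end ACT has 1 G/C ✓ — fails.
P2 (24 nt, A=5 T=5 G=5 C=9): length 24 ✓; Tm = 2·10 + 4·14 = 76°C ✓; longest run = 6, exceeds 4 ✗; 3' end GTT has 1 G/C ✓ — fails.
P3 (22 nt, A=3 T=5 G=8 C=6): length 22 ✓; Tm = 2·8 + 4·14 = 72°C ✓; longest run = 4 ✓; 3' end GGA has 2 G/C ✓ — passes.
P4 (25 nt, A=7 T=2 G=11 C=5): length 25 ✓; Tm = 2·9 + 4·16 = 82°C, outside 67–76°C ✗; longest run = 2 ✓; 3' end GGC has 3 G/C ✓ — fails.
P5 (23 nt, A=9 T=3 G=4 C=7): length 23 ✓; Tm = 2·12 + 4·11 = 68°C ✓; longest run = 2 ✓; 3' end ACA has 1 G/C ✓ — passes.

P3 and P5.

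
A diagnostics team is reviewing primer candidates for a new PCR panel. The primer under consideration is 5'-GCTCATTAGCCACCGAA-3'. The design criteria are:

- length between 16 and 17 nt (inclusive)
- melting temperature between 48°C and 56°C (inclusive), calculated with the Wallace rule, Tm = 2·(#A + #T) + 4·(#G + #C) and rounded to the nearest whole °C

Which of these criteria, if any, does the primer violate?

Meets all criteria.

Base counts: A=5, T=3, G=3, C=6 (length 17).
length: length 17 ✓
Tm: Tm = 2·8 + 4·9 = 52°C ✓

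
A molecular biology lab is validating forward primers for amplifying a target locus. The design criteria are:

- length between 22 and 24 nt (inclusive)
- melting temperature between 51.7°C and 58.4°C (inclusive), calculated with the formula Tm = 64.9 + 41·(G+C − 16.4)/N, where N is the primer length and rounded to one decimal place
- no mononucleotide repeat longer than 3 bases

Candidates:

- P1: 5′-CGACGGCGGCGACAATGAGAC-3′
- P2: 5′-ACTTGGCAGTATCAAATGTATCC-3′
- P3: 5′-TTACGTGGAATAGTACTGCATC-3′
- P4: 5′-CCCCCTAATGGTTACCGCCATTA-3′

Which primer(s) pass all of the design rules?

P1 (21 nt, A=6 T=1 G=8 C=6): length 21, outside 22–24 ✗; Tm = 64.9 + 41·(14 − 16.4)/21 = 60.2°C, outside 51.7–58.4°C ✗; longest run = 2 ✓ — fails.
P2 (23 nt, A=7 T=7 G=4 C=5): length 23 ✓; Tm = 64.9 + 41·(9 − 16.4)/23 = 51.7°C ✓; longest run = 3 ✓ — passes.
P3 (22 nt, A=6 T=7 G=5 C=4): length 22 ✓; Tm = 64.9 + 41·(9 − 16.4)/22 = 51.1°C, outside 51.7–58.4°C ✗; longest run = 2 ✓ — fails.
P4 (23 nt, A=5 T=6 G=3 C=9): length 23 ✓; Tm = 64.9 + 41·(12 − 16.4)/23 = 57.1°C ✓; longest run = 5, exceeds 3 ✗ — fails.

P2 only.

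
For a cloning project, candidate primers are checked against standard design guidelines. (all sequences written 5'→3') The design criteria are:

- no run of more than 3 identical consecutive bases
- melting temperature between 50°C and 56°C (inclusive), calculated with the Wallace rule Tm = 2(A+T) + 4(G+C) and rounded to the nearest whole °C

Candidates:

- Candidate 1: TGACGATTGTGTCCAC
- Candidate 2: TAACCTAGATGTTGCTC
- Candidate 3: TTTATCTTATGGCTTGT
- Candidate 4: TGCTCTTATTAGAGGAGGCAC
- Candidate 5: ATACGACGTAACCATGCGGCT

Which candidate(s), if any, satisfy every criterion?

None of the candidates satisfy all criteria.

Candidate 1 (16 nt, A=3 T=5 G=4 C=4): longest run = 2 ✓; Tm = 2·8 + 4·8 = 48°C, outside 50–56°C ✗ — fails.
Candidate 2 (17 nt, A=4 T=6 G=3 C=4): longest run = 2 ✓; Tm = 2·10 + 4·7 = 48°C, outside 50–56°C ✗ — fails.
Candidate 3 (17 nt, A=2 T=10 G=3 C=2): longest run = 3 ✓; Tm = 2·12 + 4·5 = 44°C, outside 50–56°C ✗ — fails.
Candidate 4 (21 nt, A=5 T=6 G=6 C=4): longest run = 2 ✓; Tm = 2·11 + 4·10 = 62°C, outside 50–56°C ✗ — fails.
Candidate 5 (21 nt, A=6 T=4 G=5 C=6): longest run = 2 ✓; Tm = 2·10 + 4·11 = 64°C, outside 50–56°C ✗ — fails.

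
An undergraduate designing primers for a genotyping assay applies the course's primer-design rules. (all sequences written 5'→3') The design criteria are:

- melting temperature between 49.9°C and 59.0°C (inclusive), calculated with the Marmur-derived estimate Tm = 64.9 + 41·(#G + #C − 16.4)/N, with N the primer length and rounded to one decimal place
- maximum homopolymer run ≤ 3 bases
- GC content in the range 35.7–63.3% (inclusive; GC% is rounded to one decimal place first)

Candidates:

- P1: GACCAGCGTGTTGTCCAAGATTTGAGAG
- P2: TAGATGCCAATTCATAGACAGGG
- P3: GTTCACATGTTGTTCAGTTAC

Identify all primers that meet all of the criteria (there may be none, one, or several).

P1 (28 nt, A=7 T=7 G=9 C=5): Tm = 64.9 + 41·(14 − 16.4)/28 = 61.4°C, outside 49.9–59.0°C ✗; longest run = 3 ✓; GC 14/28 = 50.0% ✓ — fails.
P2 (23 nt, A=8 T=5 G=6 C=4): Tm = 64.9 + 41·(10 − 16.4)/23 = 53.5°C ✓; longest run = 3 ✓; GC 10/23 = 43.5% ✓ — passes.
P3 (21 nt, A=4 T=9 G=4 C=4): Tm = 64.9 + 41·(8 − 16.4)/21 = 48.5°C, outside 49.9–59.0°C ✗; longest run = 2 ✓; GC 8/21 = 38.1% ✓ — fails.

P2 only.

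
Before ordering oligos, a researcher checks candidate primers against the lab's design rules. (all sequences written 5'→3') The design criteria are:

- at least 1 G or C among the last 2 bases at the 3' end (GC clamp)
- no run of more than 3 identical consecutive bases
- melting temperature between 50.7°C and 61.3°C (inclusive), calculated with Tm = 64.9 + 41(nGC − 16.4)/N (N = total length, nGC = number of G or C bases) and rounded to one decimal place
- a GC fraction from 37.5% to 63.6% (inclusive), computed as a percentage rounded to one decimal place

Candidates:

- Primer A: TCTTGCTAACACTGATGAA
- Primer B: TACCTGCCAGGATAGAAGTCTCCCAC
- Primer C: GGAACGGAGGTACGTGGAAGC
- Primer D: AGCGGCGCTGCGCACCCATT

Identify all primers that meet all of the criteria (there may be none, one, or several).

Primer A (19 nt, A=6 T=6 G=3 C=4): 3' end AA has 0 G/C, need ≥1 ✗; longest run = 2 ✓; Tm = 64.9 + 41·(7 − 16.4)/19 = 44.6°C, outside 50.7–61.3°C ✗; GC 7/19 = 36.8%, outside 37.5–63.6% ✗ — fails.
Primer B (26 nt, A=7 T=5 G=5 C=9): 3' end AC has 1 G/C ✓; longest run = 3 ✓; Tm = 64.9 + 41·(14 − 16.4)/26 = 61.1°C ✓; GC 14/26 = 53.8% ✓ — passes.
Primer C (21 nt, A=6 T=2 G=10 C=3): 3' end GC has 2 G/C ✓; longest run = 2 ✓; Tm = 64.9 + 41·(13 − 16.4)/21 = 58.3°C ✓; GC 13/21 = 61.9% ✓ — passes.
Primer D (20 nt, A=3 T=3 G=6 C=8): 3' end TT has 0 G/C, need ≥1 ✗; longest run = 3 ✓; Tm = 64.9 + 41·(14 − 16.4)/20 = 60.0°C ✓; GC 14/20 = 70.0%, outside 37.5–63.6% ✗ — fails.

Primer B and Primer C.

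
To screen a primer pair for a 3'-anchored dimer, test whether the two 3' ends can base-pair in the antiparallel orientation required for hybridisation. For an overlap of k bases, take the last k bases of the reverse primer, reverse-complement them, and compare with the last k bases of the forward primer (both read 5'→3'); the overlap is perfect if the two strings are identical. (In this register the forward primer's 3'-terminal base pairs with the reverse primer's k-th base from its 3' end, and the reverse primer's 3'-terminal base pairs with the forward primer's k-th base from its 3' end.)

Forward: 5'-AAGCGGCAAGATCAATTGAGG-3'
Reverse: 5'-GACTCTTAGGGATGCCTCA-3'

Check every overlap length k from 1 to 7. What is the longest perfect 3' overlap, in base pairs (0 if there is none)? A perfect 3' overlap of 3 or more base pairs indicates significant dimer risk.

Last 7 bases (5'→3') — forward …ATTGAGG, reverse …TGCCTCA.
Reverse complement of the reverse primer's last 7 bases: TGAGGCA; its first k bases are the reverse complement of the reverse primer's last k bases, so a perfect k-base overlap needs the forward primer's last k bases to equal them.
Comparing (forward last k vs required): k=1: G vs T ✗; k=2: GG vs TG ✗; k=3: AGG vs TGA ✗; k=4: GAGG vs TGAG ✗; k=5: TGAGG vs TGAGG ✓; k=6: TTGAGG vs TGAGGC ✗; k=7: ATTGAGG vs TGAGGCA ✗.
Only k = 5 is perfect, so the longest perfect 3' overlap is 5.

Longest perfect overlap: 5 complementary base pairs; significant dimer risk (threshold 3).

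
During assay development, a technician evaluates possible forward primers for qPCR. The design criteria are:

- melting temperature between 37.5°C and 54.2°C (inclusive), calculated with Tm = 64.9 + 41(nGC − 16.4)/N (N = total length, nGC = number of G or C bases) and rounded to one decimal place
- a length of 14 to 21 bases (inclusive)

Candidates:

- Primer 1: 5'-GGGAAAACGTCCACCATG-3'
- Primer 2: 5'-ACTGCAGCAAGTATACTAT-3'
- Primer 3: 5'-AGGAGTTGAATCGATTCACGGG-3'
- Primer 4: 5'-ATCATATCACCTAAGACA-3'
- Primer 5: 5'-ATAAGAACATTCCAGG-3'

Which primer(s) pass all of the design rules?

Primer 1 (18 nt, A=6 T=2 G=5 C=5): Tm = 64.9 + 41·(10 − 16.4)/18 = 50.3°C ✓; length 18 ✓ — passes.
Primer 2 (19 nt, A=7 T=5 G=3 C=4): Tm = 64.9 + 41·(7 − 16.4)/19 = 44.6°C ✓; length 19 ✓ — passes.
Primer 3 (22 nt, A=6 T=5 G=8 C=3): Tm = 64.9 + 41·(11 − 16.4)/22 = 54.8°C, outside 37.5–54.2°C ✗; length 22, outside 14–21 ✗ — fails.
Primer 4 (18 nt, A=8 T=4 G=1 C=5): Tm = 64.9 + 41·(6 − 16.4)/18 = 41.2°C ✓; length 18 ✓ — passes.
Primer 5 (16 nt, A=7 T=3 G=3 C=3): Tm = 64.9 + 41·(6 − 16.4)/16 = 38.3°C ✓; length 16 ✓ — passes.

Primer 1, Primer 2, Primer 4 and Primer 5.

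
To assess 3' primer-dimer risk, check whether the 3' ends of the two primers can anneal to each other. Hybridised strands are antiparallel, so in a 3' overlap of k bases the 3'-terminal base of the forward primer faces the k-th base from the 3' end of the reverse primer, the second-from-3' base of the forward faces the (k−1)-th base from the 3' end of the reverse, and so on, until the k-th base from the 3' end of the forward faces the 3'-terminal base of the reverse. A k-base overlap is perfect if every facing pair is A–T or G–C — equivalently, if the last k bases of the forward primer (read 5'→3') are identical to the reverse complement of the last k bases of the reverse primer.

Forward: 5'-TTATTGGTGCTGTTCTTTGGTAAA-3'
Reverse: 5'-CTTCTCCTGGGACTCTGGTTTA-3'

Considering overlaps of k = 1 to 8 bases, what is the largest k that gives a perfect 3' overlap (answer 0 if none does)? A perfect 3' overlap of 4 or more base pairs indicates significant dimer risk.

Last 8 bases (5'→3') — forward …TTGGTAAA, reverse …CTGGTTTA.
Reverse complement of the reverse primer's last 8 bases: TAAACCAG; its first k bases are the reverse complement of the reverse primer's last k bases, so a perfect k-base overlap needs the forward primer's last k bases to equal them.
Comparing (forward last k vs required): k=1: A vs T ✗; k=2: AA vs TA ✗; k=3: AAA vs TAA ✗; k=4: TAAA vs TAAA ✓; k=5: GTAAA vs TAAAC ✗; k=6: GGTAAA vs TAAACC ✗; k=7: TGGTAAA vs TAAACCA ✗; k=8: TTGGTAAA vs TAAACCAG ✗.
Only k = 4 is perfect, so the longest perfect 3' overlap is 4.

Longest perfect overlap: 4 complementary base pairs; significant dimer risk (threshold 4).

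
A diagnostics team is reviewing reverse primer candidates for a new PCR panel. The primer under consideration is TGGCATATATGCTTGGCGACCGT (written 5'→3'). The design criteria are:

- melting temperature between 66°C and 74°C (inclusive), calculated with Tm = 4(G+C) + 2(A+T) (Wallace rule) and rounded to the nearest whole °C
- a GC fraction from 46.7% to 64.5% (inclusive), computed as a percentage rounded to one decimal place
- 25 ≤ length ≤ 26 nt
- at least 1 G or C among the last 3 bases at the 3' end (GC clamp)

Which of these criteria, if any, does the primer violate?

Fails: length.

Base counts: A=4, T=7, G=7, C=5 (length 23).
Tm: Tm = 2·11 + 4·12 = 70°C ✓
GC content: GC 12/23 = 52.2% ✓
length: length 23, outside 25–26 ✗
GC clamp: 3' end CGT has 2 G/C ✓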